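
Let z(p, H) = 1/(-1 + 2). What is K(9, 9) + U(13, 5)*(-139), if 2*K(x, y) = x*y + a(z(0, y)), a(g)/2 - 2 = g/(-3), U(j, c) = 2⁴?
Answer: -13091/6 ≈ -2181.8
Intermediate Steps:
z(p, H) = 1 (z(p, H) = 1/1 = 1)
U(j, c) = 16
a(g) = 4 - 2*g/3 (a(g) = 4 + 2*(g/(-3)) = 4 + 2*(g*(-⅓)) = 4 + 2*(-g/3) = 4 - 2*g/3)
K(x, y) = 5/3 + x*y/2 (K(x, y) = (x*y + (4 - ⅔*1))/2 = (x*y + (4 - ⅔))/2 = (x*y + 10/3)/2 = (10/3 + x*y)/2 = 5/3 + x*y/2)
K(9, 9) + U(13, 5)*(-139) = (5/3 + (½)*9*9) + 16*(-139) = (5/3 + 81/2) - 2224 = 253/6 - 2224 = -13091/6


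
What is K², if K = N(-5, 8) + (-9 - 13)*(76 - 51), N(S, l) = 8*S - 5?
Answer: 354025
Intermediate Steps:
N(S, l) = -5 + 8*S
K = -595 (K = (-5 + 8*(-5)) + (-9 - 13)*(76 - 51) = (-5 - 40) - 22*25 = -45 - 550 = -595)
K² = (-595)² = 354025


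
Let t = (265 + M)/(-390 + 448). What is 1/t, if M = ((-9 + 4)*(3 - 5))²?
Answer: 58/365 ≈ 0.15890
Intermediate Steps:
M = 100 (M = (-5*(-2))² = 10² = 100)
t = 365/58 (t = (265 + 100)/(-390 + 448) = 365/58 ≈ 6.2931)
1/t = 1/(365/58) = 58/365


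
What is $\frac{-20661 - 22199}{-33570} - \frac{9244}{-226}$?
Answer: $\frac{16000372}{379341} \approx 42.179$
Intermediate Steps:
$\frac{-20661 - 22199}{-33570} - \frac{9244}{-226} = \left(-42860\right) \left(- \frac{1}{33570}\right) - - \frac{4622}{113} = \frac{4286}{3357} + \frac{4622}{113} = \frac{16000372}{379341}$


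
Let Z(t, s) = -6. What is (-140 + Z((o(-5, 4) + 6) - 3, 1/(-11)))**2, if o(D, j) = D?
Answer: 21316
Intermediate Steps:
(-140 + Z((o(-5, 4) + 6) - 3, 1/(-11)))**2 = (-140 - 6)**2 = (-146)**2 = 21316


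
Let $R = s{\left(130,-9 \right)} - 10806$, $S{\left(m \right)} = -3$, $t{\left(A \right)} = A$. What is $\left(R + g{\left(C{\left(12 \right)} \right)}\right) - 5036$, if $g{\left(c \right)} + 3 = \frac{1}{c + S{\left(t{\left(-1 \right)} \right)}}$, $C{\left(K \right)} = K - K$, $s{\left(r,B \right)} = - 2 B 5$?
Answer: $- \frac{47266}{3} \approx -15755.0$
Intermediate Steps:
$s{\left(r,B \right)} = - 10 B$
$C{\left(K \right)} = 0$
$g{\left(c \right)} = -3 + \frac{1}{-3 + c}$ ($g{\left(c \right)} = -3 + \frac{1}{c - 3} = -3 + \frac{1}{-3 + c}$)
$R = -10716$ ($R = \left(-10\right) \left(-9\right) - 10806 = 90 - 10806 = -10716$)
$\left(R + g{\left(C{\left(12 \right)} \right)}\right) - 5036 = \left(-10716 + \frac{10 - 0}{-3 + 0}\right) - 5036 = \left(-10716 + \frac{10 + 0}{-3}\right) - 5036 = \left(-10716 - \frac{10}{3}\right) - 5036 = - \frac{32158}{3} - 5036 = - \frac{47266}{3}$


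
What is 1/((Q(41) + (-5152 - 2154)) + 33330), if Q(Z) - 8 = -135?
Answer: 1/25897 ≈ 3.8614e-5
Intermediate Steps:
Q(Z) = -127 (Q(Z) = 8 - 135 = -127)
1/((Q(41) + (-5152 - 2154)) + 33330) = 1/((-127 + (-5152 - 2154)) + 33330) = 1/((-127 - 7306) + 33330) = 1/(-7433 + 33330) = 1/25897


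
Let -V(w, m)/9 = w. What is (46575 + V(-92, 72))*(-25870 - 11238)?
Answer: -1759030524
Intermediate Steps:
V(w, m) = -9*w
(46575 + V(-92, 72))*(-25870 - 11238) = (46575 - 9*(-92))*(-25870 - 11238) = (46575 + 828)*(-37108) = 47403*(-37108) = -1759030524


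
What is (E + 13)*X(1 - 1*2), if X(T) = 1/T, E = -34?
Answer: 21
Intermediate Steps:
X(T) = 1/T
(E + 13)*X(1 - 1*2) = (-34 + 13)/(1 - 1*2) = -21/(1 - 2) = -21/(-1) = -21*(-1) = 21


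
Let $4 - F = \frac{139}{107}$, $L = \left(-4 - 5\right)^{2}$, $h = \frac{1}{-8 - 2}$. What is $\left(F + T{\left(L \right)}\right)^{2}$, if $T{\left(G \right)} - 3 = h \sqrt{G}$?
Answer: $\frac{26388769}{1144900} \approx 23.049$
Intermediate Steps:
$h = - \frac{1}{10}$ ($h = \frac{1}{-10} = - \frac{1}{10} \approx -0.1$)
$L = 81$ ($L = \left(-9\right)^{2} = 81$)
$T{\left(G \right)} = 3 - \frac{\sqrt{G}}{10}$
$F = \frac{289}{107}$ ($F = 4 - \frac{139}{107} = \frac{289}{107} \approx 2.7009$)
$\left(F + T{\left(L \right)}\right)^{2} = \left(\frac{289}{107} + \left(3 - \frac{\sqrt{81}}{10}\right)\right)^{2} = \left(\frac{289}{107} + \left(3 - \frac{9}{10}\right)\right)^{2} = \left(\frac{289}{107} + \frac{21}{10}\right)^{2} = \left(\frac{5137}{1070}\right)^{2} = \frac{26388769}{1144900}$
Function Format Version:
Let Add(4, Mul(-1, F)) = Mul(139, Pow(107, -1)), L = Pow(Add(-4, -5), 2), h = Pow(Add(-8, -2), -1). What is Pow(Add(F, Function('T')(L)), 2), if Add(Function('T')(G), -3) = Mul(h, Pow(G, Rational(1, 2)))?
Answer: Rational(26388769, 1144900) ≈ 23.049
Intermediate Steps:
h = Rational(-1, 10) (h = Pow(-10, -1) = Rational(-1, 10) ≈ -0.10000)
L = 81 (L = Pow(-9, 2) = 81)
Function('T')(G) = Add(3, Mul(Rational(-1, 10), Pow(G, Rational(1, 2))))
F = Rational(289, 107) (F = Add(4, Mul(-1, Mul(139, Pow(107, -1)))) = Add(4, Mul(-1, Mul(139, Rational(1, 107)))) = Add(4, Mul(-1, Rational(139, 107))) = Add(4, Rational(-139, 107)) = Rational(289, 107) ≈ 2.7009)
Pow(Add(F, Function('T')(L)), 2) = Pow(Add(Rational(289, 107), Add(3, Mul(Rational(-1, 10), Pow(81, Rational(1, 2))))), 2) = Pow(Add(Rational(289, 107), Add(3, Mul(Rational(-1, 10), 9))), 2) = Pow(Add(Rational(289, 107), Add(3, Rational(-9, 10))), 2) = Pow(Add(Rational(289, 107), Rational(21, 10)), 2) = Pow(Rational(5137, 1070), 2) = Rational(26388769, 1144900)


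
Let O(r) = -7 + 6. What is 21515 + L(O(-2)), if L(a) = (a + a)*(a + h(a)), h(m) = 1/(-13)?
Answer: 279723/13 ≈ 21517.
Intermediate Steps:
h(m) = -1/13
O(r) = -1
L(a) = 2*a*(-1/13 + a) (L(a) = (a + a)*(a - 1/13) = (2*a)*(-1/13 + a) = 2*a*(-1/13 + a))
21515 + L(O(-2)) = 21515 + (2/13)*(-1)*(-1 + 13*(-1)) = 21515 + (2/13)*(-1)*(-1 - 13) = 21515 + (2/13)*(-1)*(-14) = 21515 + 28/13 = 279723/13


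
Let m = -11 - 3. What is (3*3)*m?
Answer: -126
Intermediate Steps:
m = -14
(3*3)*m = (3*3)*(-14) = 9*(-14) = -126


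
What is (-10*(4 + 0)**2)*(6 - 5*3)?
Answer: 1440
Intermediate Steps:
(-10*(4 + 0)**2)*(6 - 5*3) = (-10*4**2)*(6 - 15) = -10*16*(-9) = -160*(-9) = 1440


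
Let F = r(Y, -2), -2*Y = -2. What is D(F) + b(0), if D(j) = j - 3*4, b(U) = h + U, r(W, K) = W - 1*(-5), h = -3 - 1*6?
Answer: -15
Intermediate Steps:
Y = 1 (Y = -½*(-2) = 1)
h = -9 (h = -3 - 6 = -9)
r(W, K) = 5 + W (r(W, K) = W + 5 = 5 + W)
b(U) = -9 + U
F = 6 (F = 5 + 1 = 6)
D(j) = -12 + j (D(j) = j - 12 = -12 + j)
D(F) + b(0) = (-12 + 6) + (-9 + 0) = -6 - 9 = -15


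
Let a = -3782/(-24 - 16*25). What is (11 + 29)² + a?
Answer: 341091/212 ≈ 1608.9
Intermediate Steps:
a = 1891/212 (a = -3782/(-24 - 400) = -3782/(-424) = -3782*(-1/424) = 1891/212 ≈ 8.9198)
(11 + 29)² + a = (11 + 29)² + 1891/212 = 40² + 1891/212 = 1600 + 1891/212 = 341091/212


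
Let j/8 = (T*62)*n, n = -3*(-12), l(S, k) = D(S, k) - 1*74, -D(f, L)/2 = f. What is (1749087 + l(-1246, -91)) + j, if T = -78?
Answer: 358737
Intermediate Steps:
D(f, L) = -2*f
l(S, k) = -74 - 2*S (l(S, k) = -2*S - 1*74 = -2*S - 74 = -74 - 2*S)
n = 36
j = -1392768 (j = 8*(-78*62*36) = 8*(-4836*36) = 8*(-174096) = -1392768)
(1749087 + l(-1246, -91)) + j = (1749087 + (-74 - 2*(-1246))) - 1392768 = (1749087 + (-74 + 2492)) - 1392768 = (1749087 + 2418) - 1392768 = 1751505 - 1392768 = 358737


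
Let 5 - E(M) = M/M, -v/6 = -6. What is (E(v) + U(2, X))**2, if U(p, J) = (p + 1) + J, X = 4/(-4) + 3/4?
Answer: 729/16 ≈ 45.563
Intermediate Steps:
v = 36 (v = -6*(-6) = 36)
X = -1/4 (X = 4*(-1/4) + 3*(1/4) = -1 + 3/4 = -1/4 ≈ -0.25000)
U(p, J) = 1 + J + p (U(p, J) = (1 + p) + J = 1 + J + p)
E(M) = 4 (E(M) = 5 - M/M = 5 - 1*1 = 5 - 1 = 4)
(E(v) + U(2, X))**2 = (4 + (1 - 1/4 + 2))**2 = (4 + 11/4)**2 = (27/4)**2 = 729/16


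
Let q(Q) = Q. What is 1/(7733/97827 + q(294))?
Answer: 97827/28768871 ≈ 0.0034004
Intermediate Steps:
1/(7733/97827 + q(294)) = 1/(7733/97827 + 294) = 1/(28768871/97827) = 97827/28768871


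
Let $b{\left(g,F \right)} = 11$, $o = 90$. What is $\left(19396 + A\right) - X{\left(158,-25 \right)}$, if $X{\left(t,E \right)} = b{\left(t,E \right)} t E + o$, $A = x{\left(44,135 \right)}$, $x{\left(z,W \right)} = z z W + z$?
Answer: $324160$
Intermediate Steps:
$x{\left(z,W \right)} = z + W z^{2}$ ($x{\left(z,W \right)} = z^{2} W + z = W z^{2} + z = z + W z^{2}$)
$A = 261404$ ($A = 44 \left(1 + 135 \cdot 44\right) = 44 \left(1 + 5940\right) = 44 \cdot 5941 = 261404$)
$X{\left(t,E \right)} = 90 + 11 E t$ ($X{\left(t,E \right)} = 11 t E + 90 = 11 E t + 90 = 90 + 11 E t$)
$\left(19396 + A\right) - X{\left(158,-25 \right)} = \left(19396 + 261404\right) - \left(90 + 11 \left(-25\right) 158\right) = 280800 - \left(90 - 43450\right) = 280800 - -43360 = 280800 + 43360 = 324160$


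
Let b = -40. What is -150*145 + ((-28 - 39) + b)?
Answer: -21857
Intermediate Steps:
-150*145 + ((-28 - 39) + b) = -150*145 + ((-28 - 39) - 40) = -21750 + (-67 - 40) = -21750 - 107 = -21857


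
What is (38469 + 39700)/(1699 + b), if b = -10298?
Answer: -78169/8599 ≈ -9.0905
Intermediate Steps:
(38469 + 39700)/(1699 + b) = (38469 + 39700)/(1699 - 10298) = 78169/(-8599) = 78169*(-1/8599) = -78169/8599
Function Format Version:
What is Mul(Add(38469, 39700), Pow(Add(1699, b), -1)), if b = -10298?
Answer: Rational(-78169, 8599) ≈ -9.0905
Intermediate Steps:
Mul(Add(38469, 39700), Pow(Add(1699, b), -1)) = Mul(Add(38469, 39700), Pow(Add(1699, -10298), -1)) = Mul(78169, Pow(-8599, -1)) = Mul(78169, Rational(-1, 8599)) = Rational(-78169, 8599)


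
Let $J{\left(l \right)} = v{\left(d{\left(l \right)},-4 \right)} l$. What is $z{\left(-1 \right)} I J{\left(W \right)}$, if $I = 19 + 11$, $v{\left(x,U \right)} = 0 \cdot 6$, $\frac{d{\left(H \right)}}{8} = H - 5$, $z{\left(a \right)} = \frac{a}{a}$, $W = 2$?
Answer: $0$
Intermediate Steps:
$z{\left(a \right)} = 1$
$d{\left(H \right)} = -40 + 8 H$ ($d{\left(H \right)} = 8 \left(H - 5\right) = 8 \left(-5 + H\right) = -40 + 8 H$)
$v{\left(x,U \right)} = 0$
$J{\left(l \right)} = 0$ ($J{\left(l \right)} = 0 l = 0$)
$I = 30$
$z{\left(-1 \right)} I J{\left(W \right)} = 1 \cdot 30 \cdot 0 = 30 \cdot 0 = 0$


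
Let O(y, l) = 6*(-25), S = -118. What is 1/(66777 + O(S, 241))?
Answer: 1/66627 ≈ 1.5009e-5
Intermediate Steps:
O(y, l) = -150
1/(66777 + O(S, 241)) = 1/(66777 - 150) = 1/66627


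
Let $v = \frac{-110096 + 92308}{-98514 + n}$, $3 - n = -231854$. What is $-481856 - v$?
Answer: $- \frac{64252106820}{133343} \approx -4.8186 \cdot 10^{5}$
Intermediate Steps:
$n = 231857$ ($n = 3 - -231854 = 3 + 231854 = 231857$)
$v = - \frac{17788}{133343}$ ($v = \frac{-110096 + 92308}{-98514 + 231857} = - \frac{17788}{133343} \approx -0.1334$)
$-481856 - v = -481856 - - \frac{17788}{133343} = -481856 + \frac{17788}{133343} = - \frac{64252106820}{133343}$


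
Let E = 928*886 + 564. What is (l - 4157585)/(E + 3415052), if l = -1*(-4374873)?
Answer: 27161/529728 ≈ 0.051273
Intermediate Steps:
l = 4374873
E = 822772 (E = 822208 + 564 = 822772)
(l - 4157585)/(E + 3415052) = (4374873 - 4157585)/(822772 + 3415052) = 217288/4237824 = 217288*(1/4237824) = 27161/529728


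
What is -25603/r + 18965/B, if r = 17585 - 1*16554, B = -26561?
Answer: -699594198/27384391 ≈ -25.547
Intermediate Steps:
r = 1031 (r = 17585 - 16554 = 1031)
-25603/r + 18965/B = -25603/1031 + 18965/(-26561) = -25603*1/1031 + 18965*(-1/26561) = -25603/1031 - 18965/26561 = -699594198/27384391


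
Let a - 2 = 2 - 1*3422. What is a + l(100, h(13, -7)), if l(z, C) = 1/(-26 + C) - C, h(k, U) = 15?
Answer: -37764/11 ≈ -3433.1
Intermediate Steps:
a = -3418 (a = 2 + (2 - 1*3422) = 2 + (2 - 3422) = 2 - 3420 = -3418)
a + l(100, h(13, -7)) = -3418 + (1 - 1*15² + 26*15)/(-26 + 15) = -3418 + (1 - 1*225 + 390)/(-11) = -3418 - (1 - 225 + 390)/11 = -3418 - 1/11*166 = -3418 - 166/11 = -37764/11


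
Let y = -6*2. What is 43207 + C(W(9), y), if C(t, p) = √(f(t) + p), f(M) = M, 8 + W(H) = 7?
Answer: 43207 + I*√13 ≈ 43207.0 + 3.6056*I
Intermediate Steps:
W(H) = -1 (W(H) = -8 + 7 = -1)
y = -12
C(t, p) = √(p + t) (C(t, p) = √(t + p) = √(p + t))
43207 + C(W(9), y) = 43207 + √(-12 - 1) = 43207 + √(-13) = 43207 + I*√13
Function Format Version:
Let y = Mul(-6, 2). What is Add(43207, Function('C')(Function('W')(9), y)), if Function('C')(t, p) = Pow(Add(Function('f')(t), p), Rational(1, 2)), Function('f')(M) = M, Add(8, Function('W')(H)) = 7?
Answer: Add(43207, Mul(I, Pow(13, Rational(1, 2)))) ≈ Add(43207., Mul(3.6056, I))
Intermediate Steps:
Function('W')(H) = -1 (Function('W')(H) = Add(-8, 7) = -1)
y = -12
Function('C')(t, p) = Pow(Add(p, t), Rational(1, 2)) (Function('C')(t, p) = Pow(Add(t, p), Rational(1, 2)) = Pow(Add(p, t), Rational(1, 2)))
Add(43207, Function('C')(Function('W')(9), y)) = Add(43207, Pow(Add(-12, -1), Rational(1, 2))) = Add(43207, Pow(-13, Rational(1, 2))) = Add(43207, Mul(I, Pow(13, Rational(1, 2))))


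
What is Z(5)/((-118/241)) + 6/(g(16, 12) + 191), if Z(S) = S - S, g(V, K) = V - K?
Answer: 2/65 ≈ 0.030769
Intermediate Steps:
Z(S) = 0
Z(5)/((-118/241)) + 6/(g(16, 12) + 191) = 0/((-118/241)) + 6/((16 - 1*12) + 191) = 0/((-118*1/241)) + 6/((16 - 12) + 191) = 0/(-118/241) + 6/(4 + 191) = 0*(-241/118) + 6/195 = 0 + 6*(1/195) = 0 + 2/65 = 2/65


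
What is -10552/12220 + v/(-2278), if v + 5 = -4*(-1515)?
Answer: -24507389/6959290 ≈ -3.5215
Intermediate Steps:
v = 6055 (v = -5 - 4*(-1515) = -5 + 6060 = 6055)
-10552/12220 + v/(-2278) = -10552/12220 + 6055/(-2278) = -10552*1/12220 + 6055*(-1/2278) = -2638/3055 - 6055/2278 = -24507389/6959290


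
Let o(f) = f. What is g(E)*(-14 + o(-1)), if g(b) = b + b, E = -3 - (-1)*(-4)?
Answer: 210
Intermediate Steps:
E = -7 (E = -3 - 1*4 = -3 - 4 = -7)
g(b) = 2*b
g(E)*(-14 + o(-1)) = (2*(-7))*(-14 - 1) = -14*(-15) = 210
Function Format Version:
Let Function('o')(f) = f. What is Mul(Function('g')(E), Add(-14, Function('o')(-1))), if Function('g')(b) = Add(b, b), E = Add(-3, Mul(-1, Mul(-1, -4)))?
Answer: 210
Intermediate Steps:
E = -7 (E = Add(-3, Mul(-1, 4)) = Add(-3, -4) = -7)
Function('g')(b) = Mul(2, b)
Mul(Function('g')(E), Add(-14, Function('o')(-1))) = Mul(Mul(2, -7), Add(-14, -1)) = Mul(-14, -15) = 210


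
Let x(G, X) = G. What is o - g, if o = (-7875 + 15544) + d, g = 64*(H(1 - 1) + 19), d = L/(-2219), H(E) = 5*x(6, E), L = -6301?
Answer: 10065028/2219 ≈ 4535.8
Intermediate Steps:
H(E) = 30 (H(E) = 5*6 = 30)
d = 6301/2219 (d = -6301/(-2219) = -6301*(-1/2219) = 6301/2219 ≈ 2.8396)
g = 3136 (g = 64*(30 + 19) = 64*49 = 3136)
o = 17023812/2219 (o = (-7875 + 15544) + 6301/2219 = 7669 + 6301/2219 = 17023812/2219 ≈ 7671.8)
o - g = 17023812/2219 - 1*3136 = 17023812/2219 - 3136 = 10065028/2219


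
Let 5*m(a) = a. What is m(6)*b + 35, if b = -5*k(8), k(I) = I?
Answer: -13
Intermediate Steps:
m(a) = a/5
b = -40 (b = -5*8 = -40)
m(6)*b + 35 = ((⅕)*6)*(-40) + 35 = (6/5)*(-40) + 35 = -48 + 35 = -13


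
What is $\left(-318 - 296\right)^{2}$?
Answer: $376996$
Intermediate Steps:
$\left(-318 - 296\right)^{2} = \left(-614\right)^{2} = 376996$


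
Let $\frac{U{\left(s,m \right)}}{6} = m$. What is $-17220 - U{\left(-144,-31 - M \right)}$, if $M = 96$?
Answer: $-16458$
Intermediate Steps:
$U{\left(s,m \right)} = 6 m$
$-17220 - U{\left(-144,-31 - M \right)} = -17220 - 6 \left(-31 - 96\right) = -17220 - 6 \left(-127\right) = -17220 - -762 = -17220 + 762 = -16458$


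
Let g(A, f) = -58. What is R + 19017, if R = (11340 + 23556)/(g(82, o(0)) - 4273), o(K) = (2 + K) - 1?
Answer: 82327731/4331 ≈ 19009.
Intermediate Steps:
o(K) = 1 + K
R = -34896/4331 (R = (11340 + 23556)/(-58 - 4273) = 34896/(-4331) = 34896*(-1/4331) = -34896/4331 ≈ -8.0573)
R + 19017 = -34896/4331 + 19017 = 82327731/4331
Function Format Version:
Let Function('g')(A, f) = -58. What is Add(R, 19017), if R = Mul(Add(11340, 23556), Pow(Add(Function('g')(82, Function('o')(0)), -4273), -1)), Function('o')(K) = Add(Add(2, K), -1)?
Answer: Rational(82327731, 4331) ≈ 19009.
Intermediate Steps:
Function('o')(K) = Add(1, K)
R = Rational(-34896, 4331) (R = Mul(Add(11340, 23556), Pow(Add(-58, -4273), -1)) = Mul(34896, Pow(-4331, -1)) = Mul(34896, Rational(-1, 4331)) = Rational(-34896, 4331) ≈ -8.0573)
Add(R, 19017) = Add(Rational(-34896, 4331), 19017) = Rational(82327731, 4331)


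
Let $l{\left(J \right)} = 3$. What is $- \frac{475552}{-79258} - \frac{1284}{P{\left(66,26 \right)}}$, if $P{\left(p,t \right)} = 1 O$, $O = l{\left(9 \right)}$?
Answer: $- \frac{16723436}{39629} \approx -422.0$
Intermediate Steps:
$O = 3$
$P{\left(p,t \right)} = 3$ ($P{\left(p,t \right)} = 1 \cdot 3 = 3$)
$- \frac{475552}{-79258} - \frac{1284}{P{\left(66,26 \right)}} = - \frac{475552}{-79258} - \frac{1284}{3} = \left(-475552\right) \left(- \frac{1}{79258}\right) - 428 = \frac{237776}{39629} - 428 = - \frac{16723436}{39629}$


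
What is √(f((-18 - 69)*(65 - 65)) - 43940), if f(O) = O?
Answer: 26*I*√65 ≈ 209.62*I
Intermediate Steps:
√(f((-18 - 69)*(65 - 65)) - 43940) = √((-18 - 69)*(65 - 65) - 43940) = √(-87*0 - 43940) = √(0 - 43940) = √(-43940) = 26*I*√65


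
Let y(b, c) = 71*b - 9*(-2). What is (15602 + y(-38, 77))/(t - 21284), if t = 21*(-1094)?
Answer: -6461/22129 ≈ -0.29197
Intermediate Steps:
y(b, c) = 18 + 71*b (y(b, c) = 71*b + 18 = 18 + 71*b)
t = -22974
(15602 + y(-38, 77))/(t - 21284) = (15602 + (18 + 71*(-38)))/(-22974 - 21284) = (15602 + (18 - 2698))/(-44258) = (15602 - 2680)*(-1/44258) = 12922*(-1/44258) = -6461/22129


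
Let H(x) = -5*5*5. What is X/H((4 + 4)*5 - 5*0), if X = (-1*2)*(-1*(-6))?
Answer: 12/125 ≈ 0.096000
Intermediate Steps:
X = -12 (X = -2*6 = -12)
H(x) = -125 (H(x) = -25*5 = -125)
X/H((4 + 4)*5 - 5*0) = -12/(-125) = -12*(-1/125) = 12/125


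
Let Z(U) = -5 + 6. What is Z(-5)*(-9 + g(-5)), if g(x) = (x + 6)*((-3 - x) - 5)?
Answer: -12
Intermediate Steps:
Z(U) = 1
g(x) = (-8 - x)*(6 + x) (g(x) = (6 + x)*(-8 - x) = (-8 - x)*(6 + x))
Z(-5)*(-9 + g(-5)) = 1*(-9 + (-48 - 1*(-5)² - 14*(-5))) = 1*(-9 + (-48 - 1*25 + 70)) = 1*(-9 + (-48 - 25 + 70)) = 1*(-9 - 3) = 1*(-12) = -12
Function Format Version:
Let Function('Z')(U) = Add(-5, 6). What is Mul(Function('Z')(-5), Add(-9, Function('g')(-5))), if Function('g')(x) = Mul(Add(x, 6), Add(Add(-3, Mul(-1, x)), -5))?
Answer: -12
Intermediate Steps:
Function('Z')(U) = 1
Function('g')(x) = Mul(Add(-8, Mul(-1, x)), Add(6, x)) (Function('g')(x) = Mul(Add(6, x), Add(-8, Mul(-1, x))) = Mul(Add(-8, Mul(-1, x)), Add(6, x)))
Mul(Function('Z')(-5), Add(-9, Function('g')(-5))) = Mul(1, Add(-9, Add(-48, Mul(-1, Pow(-5, 2)), Mul(-14, -5)))) = Mul(1, Add(-9, Add(-48, Mul(-1, 25), 70))) = Mul(1, Add(-9, Add(-48, -25, 70))) = Mul(1, Add(-9, -3)) = Mul(1, -12) = -12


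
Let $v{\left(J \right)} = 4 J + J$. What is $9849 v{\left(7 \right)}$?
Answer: $344715$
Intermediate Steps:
$v{\left(J \right)} = 5 J$
$9849 v{\left(7 \right)} = 9849 \cdot 5 \cdot 7 = 9849 \cdot 35 = 344715$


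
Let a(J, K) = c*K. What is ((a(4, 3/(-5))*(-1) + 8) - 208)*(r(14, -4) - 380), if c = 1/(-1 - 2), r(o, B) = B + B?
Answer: 388388/5 ≈ 77678.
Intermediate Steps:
r(o, B) = 2*B
c = -⅓ (c = 1/(-3) = -⅓ ≈ -0.33333)
a(J, K) = -K/3
((a(4, 3/(-5))*(-1) + 8) - 208)*(r(14, -4) - 380) = ((-1/(-5)*(-1) + 8) - 208)*(2*(-4) - 380) = ((-(-1)/5*(-1) + 8) - 208)*(-8 - 380) = ((-⅓*(-⅗)*(-1) + 8) - 208)*(-388) = (((⅕)*(-1) + 8) - 208)*(-388) = ((-⅕ + 8) - 208)*(-388) = (39/5 - 208)*(-388) = -1001/5*(-388) = 388388/5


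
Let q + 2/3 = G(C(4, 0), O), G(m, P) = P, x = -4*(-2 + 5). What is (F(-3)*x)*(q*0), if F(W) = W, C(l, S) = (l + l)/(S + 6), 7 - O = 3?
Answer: 0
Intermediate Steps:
O = 4 (O = 7 - 1*3 = 7 - 3 = 4)
x = -12 (x = -4*3 = -12)
C(l, S) = 2*l/(6 + S) (C(l, S) = (2*l)/(6 + S) = 2*l/(6 + S))
q = 10/3 (q = -⅔ + 4 = 10/3 ≈ 3.3333)
(F(-3)*x)*(q*0) = (-3*(-12))*((10/3)*0) = 36*0 = 0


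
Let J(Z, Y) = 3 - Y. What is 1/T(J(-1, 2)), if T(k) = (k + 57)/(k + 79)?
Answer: 40/29 ≈ 1.3793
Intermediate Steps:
T(k) = (57 + k)/(79 + k)
1/T(J(-1, 2)) = 1/((57 + (3 - 1*2))/(79 + (3 - 1*2))) = 1/((57 + (3 - 2))/(79 + (3 - 2))) = 1/((57 + 1)/(79 + 1)) = 1/(58/80) = 1/((1/80)*58) = 1/(29/40) = 40/29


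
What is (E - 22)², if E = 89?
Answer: 4489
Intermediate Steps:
(E - 22)² = (89 - 22)² = 67² = 4489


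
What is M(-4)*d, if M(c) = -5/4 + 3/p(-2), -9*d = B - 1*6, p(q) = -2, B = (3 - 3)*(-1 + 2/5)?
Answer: -11/6 ≈ -1.8333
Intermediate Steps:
B = 0 (B = 0*(-1 + 2*(⅕)) = 0*(-1 + ⅖) = 0*(-⅗) = 0)
d = ⅔ (d = -(0 - 1*6)/9 = -(0 - 6)/9 = -⅑*(-6) = ⅔ ≈ 0.66667)
M(c) = -11/4 (M(c) = -5/4 + 3/(-2) = -5*¼ + 3*(-½) = -5/4 - 3/2 = -11/4)
M(-4)*d = -11/4*⅔ = -11/6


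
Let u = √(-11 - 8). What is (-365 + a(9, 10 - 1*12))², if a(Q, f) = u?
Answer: (365 - I*√19)² ≈ 1.3321e+5 - 3182.0*I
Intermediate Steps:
u = I*√19 (u = √(-19) = I*√19 ≈ 4.3589*I)
a(Q, f) = I*√19
(-365 + a(9, 10 - 1*12))² = (-365 + I*√19)²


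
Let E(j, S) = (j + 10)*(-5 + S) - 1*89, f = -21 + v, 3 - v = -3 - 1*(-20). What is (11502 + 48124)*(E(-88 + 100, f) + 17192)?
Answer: 967312598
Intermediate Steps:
v = -14 (v = 3 - (-3 - 1*(-20)) = 3 - (-3 + 20) = 3 - 1*17 = 3 - 17 = -14)
f = -35 (f = -21 - 14 = -35)
E(j, S) = -89 + (-5 + S)*(10 + j) (E(j, S) = (10 + j)*(-5 + S) - 89 = (-5 + S)*(10 + j) - 89 = -89 + (-5 + S)*(10 + j))
(11502 + 48124)*(E(-88 + 100, f) + 17192) = (11502 + 48124)*((-139 - 5*(-88 + 100) + 10*(-35) - 35*(-88 + 100)) + 17192) = 59626*((-139 - 5*12 - 350 - 35*12) + 17192) = 59626*((-139 - 60 - 350 - 420) + 17192) = 59626*(-969 + 17192) = 59626*16223 = 967312598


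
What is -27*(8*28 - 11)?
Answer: -5751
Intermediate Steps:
-27*(8*28 - 11) = -27*(224 - 11) = -27*213 = -5751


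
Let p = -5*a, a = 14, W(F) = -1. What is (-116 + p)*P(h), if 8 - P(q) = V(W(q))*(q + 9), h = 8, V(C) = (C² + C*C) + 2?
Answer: 11160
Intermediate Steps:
V(C) = 2 + 2*C² (V(C) = (C² + C²) + 2 = 2*C² + 2 = 2 + 2*C²)
p = -70 (p = -5*14 = -70)
P(q) = -28 - 4*q (P(q) = 8 - (2 + 2*(-1)²)*(q + 9) = 8 - (2 + 2*1)*(9 + q) = 8 - (2 + 2)*(9 + q) = 8 - 4*(9 + q) = 8 - (36 + 4*q) = 8 + (-36 - 4*q) = -28 - 4*q)
(-116 + p)*P(h) = (-116 - 70)*(-28 - 4*8) = -186*(-28 - 32) = -186*(-60) = 11160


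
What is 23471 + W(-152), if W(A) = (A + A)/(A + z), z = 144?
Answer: 23509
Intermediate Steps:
W(A) = 2*A/(144 + A) (W(A) = (A + A)/(A + 144) = (2*A)/(144 + A) = 2*A/(144 + A))
23471 + W(-152) = 23471 + 2*(-152)/(144 - 152) = 23471 + 2*(-152)/(-8) = 23471 + 2*(-152)*(-⅛) = 23471 + 38 = 23509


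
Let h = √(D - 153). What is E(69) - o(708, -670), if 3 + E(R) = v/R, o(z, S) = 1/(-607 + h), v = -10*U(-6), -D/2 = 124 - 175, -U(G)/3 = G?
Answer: -47522539/8475500 + I*√51/368500 ≈ -5.607 + 1.938e-5*I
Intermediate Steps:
U(G) = -3*G
D = 102 (D = -2*(124 - 175) = -2*(-51) = 102)
v = -180 (v = -(-30)*(-6) = -10*18 = -180)
h = I*√51 (h = √(102 - 153) = √(-51) = I*√51 ≈ 7.1414*I)
o(z, S) = 1/(-607 + I*√51)
E(R) = -3 - 180/R
E(69) - o(708, -670) = (-3 - 180/69) - (-607/368500 - I*√51/368500) = (-3 - 180*1/69) + (607/368500 + I*√51/368500) = (-3 - 60/23) + (607/368500 + I*√51/368500) = -129/23 + (607/368500 + I*√51/368500) = -47522539/8475500 + I*√51/368500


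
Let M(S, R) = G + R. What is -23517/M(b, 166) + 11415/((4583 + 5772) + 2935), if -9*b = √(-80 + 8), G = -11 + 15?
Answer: -5176673/37655 ≈ -137.48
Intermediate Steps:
G = 4
b = -2*I*√2/3 (b = -√(-80 + 8)/9 = -2*I*√2/3 ≈ -0.94281*I)
M(S, R) = 4 + R
-23517/M(b, 166) + 11415/((4583 + 5772) + 2935) = -23517/(4 + 166) + 11415/((4583 + 5772) + 2935) = -23517/170 + 11415/(10355 + 2935) = -23517*1/170 + 11415/13290 = -23517/170 + 11415*(1/13290) = -23517/170 + 761/886 = -5176673/37655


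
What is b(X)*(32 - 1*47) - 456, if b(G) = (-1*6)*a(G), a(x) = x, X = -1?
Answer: -546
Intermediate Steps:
b(G) = -6*G (b(G) = (-1*6)*G = -6*G)
b(X)*(32 - 1*47) - 456 = (-6*(-1))*(32 - 1*47) - 456 = 6*(32 - 47) - 456 = 6*(-15) - 456 = -90 - 456 = -546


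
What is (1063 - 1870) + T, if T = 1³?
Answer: -806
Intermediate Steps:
T = 1
(1063 - 1870) + T = (1063 - 1870) + 1 = -807 + 1 = -806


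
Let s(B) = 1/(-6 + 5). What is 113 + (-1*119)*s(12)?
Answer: 232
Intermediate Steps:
s(B) = -1 (s(B) = 1/(-1) = -1)
113 + (-1*119)*s(12) = 113 - 1*119*(-1) = 113 - 119*(-1) = 113 + 119 = 232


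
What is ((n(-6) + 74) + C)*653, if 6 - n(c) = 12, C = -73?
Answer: -3265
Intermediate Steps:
n(c) = -6 (n(c) = 6 - 1*12 = 6 - 12 = -6)
((n(-6) + 74) + C)*653 = ((-6 + 74) - 73)*653 = (68 - 73)*653 = -5*653 = -3265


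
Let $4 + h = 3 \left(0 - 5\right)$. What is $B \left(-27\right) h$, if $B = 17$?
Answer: $8721$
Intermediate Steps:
$h = -19$ ($h = -4 + 3 \left(0 - 5\right) = -4 + 3 \left(-5\right) = -4 - 15 = -19$)
$B \left(-27\right) h = 17 \left(-27\right) \left(-19\right) = \left(-459\right) \left(-19\right) = 8721$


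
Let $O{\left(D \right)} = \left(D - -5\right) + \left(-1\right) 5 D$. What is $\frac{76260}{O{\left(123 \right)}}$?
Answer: $- \frac{76260}{487} \approx -156.59$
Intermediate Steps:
$O{\left(D \right)} = 5 - 4 D$ ($O{\left(D \right)} = \left(D + 5\right) - 5 D = \left(5 + D\right) - 5 D = 5 - 4 D$)
$\frac{76260}{O{\left(123 \right)}} = \frac{76260}{5 - 492} = \frac{76260}{-487} = 76260 \left(- \frac{1}{487}\right) = - \frac{76260}{487}$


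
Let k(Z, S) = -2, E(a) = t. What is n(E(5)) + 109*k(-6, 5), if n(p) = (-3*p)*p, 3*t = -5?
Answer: -679/3 ≈ -226.33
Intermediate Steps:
t = -5/3 (t = (⅓)*(-5) = -5/3 ≈ -1.6667)
E(a) = -5/3
n(p) = -3*p²
n(E(5)) + 109*k(-6, 5) = -3*(-5/3)² + 109*(-2) = -3*25/9 - 218 = -25/3 - 218 = -679/3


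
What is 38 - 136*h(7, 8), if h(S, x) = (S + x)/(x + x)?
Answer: -179/2 ≈ -89.500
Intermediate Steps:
h(S, x) = (S + x)/(2*x) (h(S, x) = (S + x)/((2*x)) = (S + x)*(1/(2*x)) = (S + x)/(2*x))
38 - 136*h(7, 8) = 38 - 68*(7 + 8)/8 = 38 - 68*15/8 = 38 - 136*15/16 = 38 - 255/2 = -179/2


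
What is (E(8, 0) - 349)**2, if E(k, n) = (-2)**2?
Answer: 119025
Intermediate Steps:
E(k, n) = 4
(E(8, 0) - 349)**2 = (4 - 349)**2 = (-345)**2 = 119025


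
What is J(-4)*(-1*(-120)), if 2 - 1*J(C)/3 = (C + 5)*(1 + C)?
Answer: 1800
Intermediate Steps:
J(C) = 6 - 3*(1 + C)*(5 + C) (J(C) = 6 - 3*(C + 5)*(1 + C) = 6 - 3*(5 + C)*(1 + C) = 6 - 3*(1 + C)*(5 + C))
J(-4)*(-1*(-120)) = (-9 - 18*(-4) - 3*(-4)²)*(-1*(-120)) = (-9 + 72 - 3*16)*120 = (-9 + 72 - 48)*120 = 15*120 = 1800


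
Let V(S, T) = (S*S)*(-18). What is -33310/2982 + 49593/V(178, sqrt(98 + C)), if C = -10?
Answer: -354536649/31493896 ≈ -11.257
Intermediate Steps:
V(S, T) = -18*S**2 (V(S, T) = S**2*(-18) = -18*S**2)
-33310/2982 + 49593/V(178, sqrt(98 + C)) = -33310/2982 + 49593/((-18*178**2)) = -33310*1/2982 + 49593/((-18*31684)) = -16655/1491 + 49593/(-570312) = -16655/1491 + 49593*(-1/570312) = -16655/1491 - 16531/190104 = -354536649/31493896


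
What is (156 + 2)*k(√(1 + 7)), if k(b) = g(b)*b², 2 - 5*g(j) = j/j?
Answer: 1264/5 ≈ 252.80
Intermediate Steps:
g(j) = ⅕ (g(j) = ⅖ - j/(5*j) = ⅖ - ⅕*1 = ⅖ - ⅕ = ⅕)
k(b) = b²/5
(156 + 2)*k(√(1 + 7)) = (156 + 2)*((√(1 + 7))²/5) = 158*((√8)²/5) = 158*((2*√2)²/5) = 158*((⅕)*8) = 158*(8/5) = 1264/5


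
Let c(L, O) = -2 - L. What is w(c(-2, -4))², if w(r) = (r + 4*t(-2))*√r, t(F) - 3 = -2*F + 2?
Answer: 0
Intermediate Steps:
t(F) = 5 - 2*F (t(F) = 3 + (-2*F + 2) = 3 + (2 - 2*F) = 5 - 2*F)
w(r) = √r*(36 + r) (w(r) = (r + 4*(5 - 2*(-2)))*√r = (r + 4*(5 + 4))*√r = (r + 4*9)*√r = (r + 36)*√r = (36 + r)*√r = √r*(36 + r))
w(c(-2, -4))² = (√(-2 - 1*(-2))*(36 + (-2 - 1*(-2))))² = (√(-2 + 2)*(36 + (-2 + 2)))² = (√0*(36 + 0))² = (0*36)² = 0² = 0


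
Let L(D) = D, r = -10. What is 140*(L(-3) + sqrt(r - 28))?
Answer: -420 + 140*I*sqrt(38) ≈ -420.0 + 863.02*I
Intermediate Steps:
140*(L(-3) + sqrt(r - 28)) = 140*(-3 + sqrt(-10 - 28)) = 140*(-3 + sqrt(-38)) = 140*(-3 + I*sqrt(38)) = -420 + 140*I*sqrt(38)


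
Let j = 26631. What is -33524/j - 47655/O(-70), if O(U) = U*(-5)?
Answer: -256166741/1864170 ≈ -137.42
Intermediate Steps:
O(U) = -5*U
-33524/j - 47655/O(-70) = -33524/26631 - 47655/((-5*(-70))) = -33524*1/26631 - 47655/350 = -33524/26631 - 47655*1/350 = -33524/26631 - 9531/70 = -256166741/1864170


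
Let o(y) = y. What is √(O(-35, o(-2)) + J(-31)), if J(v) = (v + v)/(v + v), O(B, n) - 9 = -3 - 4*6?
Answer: I*√17 ≈ 4.1231*I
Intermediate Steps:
O(B, n) = -18 (O(B, n) = 9 + (-3 - 4*6) = 9 + (-3 - 24) = 9 - 27 = -18)
J(v) = 1 (J(v) = (2*v)/((2*v)) = (2*v)*(1/(2*v)) = 1)
√(O(-35, o(-2)) + J(-31)) = √(-18 + 1) = √(-17) = I*√17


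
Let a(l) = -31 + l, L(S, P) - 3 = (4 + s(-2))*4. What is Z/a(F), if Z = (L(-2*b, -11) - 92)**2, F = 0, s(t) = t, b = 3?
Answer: -6561/31 ≈ -211.65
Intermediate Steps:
L(S, P) = 11 (L(S, P) = 3 + (4 - 2)*4 = 3 + 2*4 = 3 + 8 = 11)
Z = 6561 (Z = (11 - 92)**2 = (-81)**2 = 6561)
Z/a(F) = 6561/(-31 + 0) = 6561/(-31) = 6561*(-1/31) = -6561/31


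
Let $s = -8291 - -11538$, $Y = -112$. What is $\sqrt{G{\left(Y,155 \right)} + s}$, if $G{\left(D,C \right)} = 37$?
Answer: $2 \sqrt{821} \approx 57.306$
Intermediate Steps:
$s = 3247$ ($s = -8291 + 11538 = 3247$)
$\sqrt{G{\left(Y,155 \right)} + s} = \sqrt{37 + 3247} = \sqrt{3284} = 2 \sqrt{821}$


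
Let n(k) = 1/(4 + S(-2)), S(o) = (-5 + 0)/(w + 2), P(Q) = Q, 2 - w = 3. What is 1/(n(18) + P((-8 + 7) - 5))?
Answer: -1/7 ≈ -0.14286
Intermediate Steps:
w = -1 (w = 2 - 1*3 = 2 - 3 = -1)
S(o) = -5 (S(o) = (-5 + 0)/(-1 + 2) = -5/1 = -5*1 = -5)
n(k) = -1 (n(k) = 1/(4 - 5) = 1/(-1) = -1)
1/(n(18) + P((-8 + 7) - 5)) = 1/(-1 + ((-8 + 7) - 5)) = 1/(-1 + (-1 - 5)) = 1/(-1 - 6) = 1/(-7) = -1/7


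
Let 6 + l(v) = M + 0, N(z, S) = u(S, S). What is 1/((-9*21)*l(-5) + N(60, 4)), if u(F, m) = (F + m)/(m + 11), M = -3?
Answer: 15/25523 ≈ 0.00058771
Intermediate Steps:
u(F, m) = (F + m)/(11 + m)
N(z, S) = 2*S/(11 + S) (N(z, S) = (S + S)/(11 + S) = (2*S)/(11 + S) = 2*S/(11 + S))
l(v) = -9 (l(v) = -6 + (-3 + 0) = -6 - 3 = -9)
1/((-9*21)*l(-5) + N(60, 4)) = 1/(-9*21*(-9) + 2*4/(11 + 4)) = 1/(-189*(-9) + 2*4/15) = 1/(1701 + 2*4*(1/15)) = 1/(1701 + 8/15) = 1/(25523/15) = 15/25523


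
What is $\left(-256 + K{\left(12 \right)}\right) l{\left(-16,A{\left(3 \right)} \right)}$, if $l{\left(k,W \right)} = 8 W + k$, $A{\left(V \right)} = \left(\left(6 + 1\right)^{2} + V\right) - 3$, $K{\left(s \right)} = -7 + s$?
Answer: $-94376$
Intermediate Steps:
$A{\left(V \right)} = 46 + V$ ($A{\left(V \right)} = \left(7^{2} + V\right) - 3 = \left(49 + V\right) - 3 = 46 + V$)
$l{\left(k,W \right)} = k + 8 W$
$\left(-256 + K{\left(12 \right)}\right) l{\left(-16,A{\left(3 \right)} \right)} = \left(-256 + \left(-7 + 12\right)\right) \left(-16 + 8 \left(46 + 3\right)\right) = \left(-256 + 5\right) \left(-16 + 8 \cdot 49\right) = - 251 \left(-16 + 392\right) = \left(-251\right) 376 = -94376$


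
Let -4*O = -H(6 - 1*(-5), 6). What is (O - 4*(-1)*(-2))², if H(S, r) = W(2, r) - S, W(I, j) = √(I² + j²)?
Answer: 1889/16 - 43*√10/4 ≈ 84.068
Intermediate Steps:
H(S, r) = √(4 + r²) - S (H(S, r) = √(2² + r²) - S = √(4 + r²) - S)
O = -11/4 + √10/2 (O = -(-1)*(√(4 + 6²) - (6 - 1*(-5)))/4 = -(-1)*(√(4 + 36) - (6 + 5))/4 = -(-1)*(√40 - 1*11)/4 = -(-1)*(2*√10 - 11)/4 = -(-1)*(-11 + 2*√10)/4 = -(11 - 2*√10)/4 = -11/4 + √10/2 ≈ -1.1689)
(O - 4*(-1)*(-2))² = ((-11/4 + √10/2) - 4*(-1)*(-2))² = ((-11/4 + √10/2) + 4*(-2))² = ((-11/4 + √10/2) - 8)² = (-43/4 + √10/2)²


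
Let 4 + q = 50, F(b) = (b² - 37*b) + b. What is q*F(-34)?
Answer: 109480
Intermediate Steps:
F(b) = b² - 36*b
q = 46 (q = -4 + 50 = 46)
q*F(-34) = 46*(-34*(-36 - 34)) = 46*(-34*(-70)) = 46*2380 = 109480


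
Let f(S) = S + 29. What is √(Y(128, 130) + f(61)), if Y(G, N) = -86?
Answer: 2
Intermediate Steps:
f(S) = 29 + S
√(Y(128, 130) + f(61)) = √(-86 + (29 + 61)) = √(-86 + 90) = √4 = 2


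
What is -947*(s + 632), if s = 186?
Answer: -774646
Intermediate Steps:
-947*(s + 632) = -947*(186 + 632) = -947*818 = -774646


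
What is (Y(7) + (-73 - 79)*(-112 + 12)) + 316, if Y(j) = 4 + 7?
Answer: 15527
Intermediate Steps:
Y(j) = 11
(Y(7) + (-73 - 79)*(-112 + 12)) + 316 = (11 + (-73 - 79)*(-112 + 12)) + 316 = (11 - 152*(-100)) + 316 = (11 + 15200) + 316 = 15211 + 316 = 15527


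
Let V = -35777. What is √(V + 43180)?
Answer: √7403 ≈ 86.041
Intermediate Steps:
√(V + 43180) = √(-35777 + 43180) = √7403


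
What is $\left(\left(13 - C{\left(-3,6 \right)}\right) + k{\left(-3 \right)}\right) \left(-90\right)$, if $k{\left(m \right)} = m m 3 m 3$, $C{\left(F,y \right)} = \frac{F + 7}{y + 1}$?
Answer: $\frac{145260}{7} \approx 20751.0$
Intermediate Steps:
$C{\left(F,y \right)} = \frac{7 + F}{1 + y}$
$k{\left(m \right)} = 9 m^{3}$ ($k{\left(m \right)} = m^{2} \cdot 9 m = 9 m^{3}$)
$\left(\left(13 - C{\left(-3,6 \right)}\right) + k{\left(-3 \right)}\right) \left(-90\right) = \left(\left(13 - \frac{7 - 3}{1 + 6}\right) + 9 \left(-3\right)^{3}\right) \left(-90\right) = \left(\left(13 - \frac{1}{7} \cdot 4\right) + 9 \left(-27\right)\right) \left(-90\right) = \left(\left(13 - \frac{1}{7} \cdot 4\right) - 243\right) \left(-90\right) = \left(\left(13 - \frac{4}{7}\right) - 243\right) \left(-90\right) = \left(\frac{87}{7} - 243\right) \left(-90\right) = \left(- \frac{1614}{7}\right) \left(-90\right) = \frac{145260}{7}$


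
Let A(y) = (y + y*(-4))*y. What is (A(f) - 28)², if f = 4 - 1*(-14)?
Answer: 1000000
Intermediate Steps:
f = 18 (f = 4 + 14 = 18)
A(y) = -3*y² (A(y) = (y - 4*y)*y = (-3*y)*y = -3*y²)
(A(f) - 28)² = (-3*18² - 28)² = (-3*324 - 28)² = (-972 - 28)² = (-1000)² = 1000000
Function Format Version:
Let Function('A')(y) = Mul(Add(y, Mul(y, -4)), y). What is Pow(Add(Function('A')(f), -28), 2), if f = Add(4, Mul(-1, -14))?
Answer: 1000000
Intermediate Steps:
f = 18 (f = Add(4, 14) = 18)
Function('A')(y) = Mul(-3, Pow(y, 2)) (Function('A')(y) = Mul(Add(y, Mul(-4, y)), y) = Mul(Mul(-3, y), y) = Mul(-3, Pow(y, 2)))
Pow(Add(Function('A')(f), -28), 2) = Pow(Add(Mul(-3, Pow(18, 2)), -28), 2) = Pow(Add(Mul(-3, 324), -28), 2) = Pow(Add(-972, -28), 2) = Pow(-1000, 2) = 1000000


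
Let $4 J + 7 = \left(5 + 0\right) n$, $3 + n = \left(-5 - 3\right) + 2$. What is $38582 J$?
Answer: $-501566$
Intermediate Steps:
$n = -9$ ($n = -3 + \left(\left(-5 - 3\right) + 2\right) = -3 + \left(-8 + 2\right) = -3 - 6 = -9$)
$J = -13$ ($J = - \frac{7}{4} + \frac{\left(5 + 0\right) \left(-9\right)}{4} = - \frac{7}{4} + \frac{5 \left(-9\right)}{4} = - \frac{7}{4} + \frac{1}{4} \left(-45\right) = - \frac{7}{4} - \frac{45}{4} = -13$)
$38582 J = 38582 \left(-13\right) = -501566$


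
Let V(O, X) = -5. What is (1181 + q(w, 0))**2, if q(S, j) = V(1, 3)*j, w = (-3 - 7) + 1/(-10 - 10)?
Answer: 1394761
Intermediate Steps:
w = -201/20 (w = -10 + 1/(-20) = -10 - 1/20 = -201/20 ≈ -10.050)
q(S, j) = -5*j
(1181 + q(w, 0))**2 = (1181 - 5*0)**2 = (1181 + 0)**2 = 1181**2 = 1394761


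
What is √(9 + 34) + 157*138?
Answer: 21666 + √43 ≈ 21673.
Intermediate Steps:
√(9 + 34) + 157*138 = √43 + 21666 = 21666 + √43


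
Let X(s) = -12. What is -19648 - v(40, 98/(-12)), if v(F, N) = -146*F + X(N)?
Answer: -13796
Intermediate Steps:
v(F, N) = -12 - 146*F (v(F, N) = -146*F - 12 = -12 - 146*F)
-19648 - v(40, 98/(-12)) = -19648 - (-12 - 146*40) = -19648 - (-12 - 5840) = -19648 - 1*(-5852) = -19648 + 5852 = -13796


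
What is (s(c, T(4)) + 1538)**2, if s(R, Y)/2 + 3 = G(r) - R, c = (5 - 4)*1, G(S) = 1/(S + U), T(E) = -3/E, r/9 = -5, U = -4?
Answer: 5620201024/2401 ≈ 2.3408e+6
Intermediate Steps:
r = -45 (r = 9*(-5) = -45)
G(S) = 1/(-4 + S) (G(S) = 1/(S - 4) = 1/(-4 + S))
c = 1 (c = 1*1 = 1)
s(R, Y) = -296/49 - 2*R (s(R, Y) = -6 + 2*(1/(-4 - 45) - R) = -6 + 2*(1/(-49) - R) = -6 + 2*(-1/49 - R) = -6 + (-2/49 - 2*R) = -296/49 - 2*R)
(s(c, T(4)) + 1538)**2 = ((-296/49 - 2*1) + 1538)**2 = ((-296/49 - 2) + 1538)**2 = (-394/49 + 1538)**2 = (74968/49)**2 = 5620201024/2401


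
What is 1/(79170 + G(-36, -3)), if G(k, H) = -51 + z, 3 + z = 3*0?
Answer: 1/79116 ≈ 1.2640e-5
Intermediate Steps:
z = -3 (z = -3 + 3*0 = -3 + 0 = -3)
G(k, H) = -54 (G(k, H) = -51 - 3 = -54)
1/(79170 + G(-36, -3)) = 1/(79170 - 54) = 1/79116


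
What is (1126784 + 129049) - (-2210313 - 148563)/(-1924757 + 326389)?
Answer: 501820230417/399592 ≈ 1.2558e+6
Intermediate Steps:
(1126784 + 129049) - (-2210313 - 148563)/(-1924757 + 326389) = 1255833 - (-2358876)/(-1598368) = 1255833 - (-2358876)*(-1)/1598368 = 1255833 - 1*589719/399592 = 1255833 - 589719/399592 = 501820230417/399592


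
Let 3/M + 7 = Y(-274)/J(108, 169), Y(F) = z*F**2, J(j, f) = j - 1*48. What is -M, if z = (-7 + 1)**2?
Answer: -15/225193 ≈ -6.6610e-5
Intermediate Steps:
z = 36 (z = (-6)**2 = 36)
J(j, f) = -48 + j (J(j, f) = j - 48 = -48 + j)
Y(F) = 36*F**2
M = 15/225193 (M = 3/(-7 + (36*(-274)**2)/(-48 + 108)) = 3/(-7 + (36*75076)/60) = 3/(-7 + 2702736*(1/60)) = 3/(-7 + 225228/5) = 3/(225193/5) = 3*(5/225193) = 15/225193 ≈ 6.6610e-5)
-M = -1*15/225193 = -15/225193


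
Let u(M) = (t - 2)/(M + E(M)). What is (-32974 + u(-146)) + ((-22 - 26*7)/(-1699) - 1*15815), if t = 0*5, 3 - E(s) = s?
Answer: -248680319/5097 ≈ -48790.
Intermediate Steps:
E(s) = 3 - s
t = 0
u(M) = -⅔ (u(M) = (0 - 2)/(M + (3 - M)) = -2/3 = (⅓)*(-2) = -⅔)
(-32974 + u(-146)) + ((-22 - 26*7)/(-1699) - 1*15815) = (-32974 - ⅔) + ((-22 - 26*7)/(-1699) - 1*15815) = -98924/3 + ((-22 - 182)*(-1/1699) - 15815) = -98924/3 + (-204*(-1/1699) - 15815) = -98924/3 + (204/1699 - 15815) = -98924/3 - 26869481/1699 = -248680319/5097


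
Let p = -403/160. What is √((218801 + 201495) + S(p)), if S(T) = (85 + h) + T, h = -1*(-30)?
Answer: √672653570/40 ≈ 648.39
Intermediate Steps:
p = -403/160 (p = -403*1/160 = -403/160 ≈ -2.5187)
h = 30
S(T) = 115 + T (S(T) = (85 + 30) + T = 115 + T)
√((218801 + 201495) + S(p)) = √((218801 + 201495) + (115 - 403/160)) = √(420296 + 17997/160) = √(67265357/160) = √672653570/40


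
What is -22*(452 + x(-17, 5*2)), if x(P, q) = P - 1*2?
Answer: -9526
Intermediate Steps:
x(P, q) = -2 + P (x(P, q) = P - 2 = -2 + P)
-22*(452 + x(-17, 5*2)) = -22*(452 + (-2 - 17)) = -22*(452 - 19) = -22*433 = -9526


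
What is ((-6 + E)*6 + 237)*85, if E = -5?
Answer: 14535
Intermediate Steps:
((-6 + E)*6 + 237)*85 = ((-6 - 5)*6 + 237)*85 = (-11*6 + 237)*85 = (-66 + 237)*85 = 171*85 = 14535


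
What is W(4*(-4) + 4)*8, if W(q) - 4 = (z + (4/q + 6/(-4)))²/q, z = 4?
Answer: 1559/54 ≈ 28.870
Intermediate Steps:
W(q) = 4 + (5/2 + 4/q)²/q (W(q) = 4 + (4 + (4/q + 6/(-4)))²/q = 4 + (4 + (4/q + 6*(-¼)))²/q = 4 + (4 + (4/q - 3/2))²/q = 4 + (4 + (-3/2 + 4/q))²/q = 4 + (5/2 + 4/q)²/q)
W(4*(-4) + 4)*8 = (4 + (8 + 5*(4*(-4) + 4))²/(4*(4*(-4) + 4)³))*8 = (4 + (8 + 5*(-16 + 4))²/(4*(-16 + 4)³))*8 = (4 + (¼)*(8 + 5*(-12))²/(-12)³)*8 = (4 + (¼)*(-1/1728)*(8 - 60)²)*8 = (4 + (¼)*(-1/1728)*(-52)²)*8 = (4 + (¼)*(-1/1728)*2704)*8 = (4 - 169/432)*8 = (1559/432)*8 = 1559/54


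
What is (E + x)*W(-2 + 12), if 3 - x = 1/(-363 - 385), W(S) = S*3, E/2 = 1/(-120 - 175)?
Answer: 1982337/22066 ≈ 89.837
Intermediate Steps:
E = -2/295 (E = 2/(-120 - 175) = 2/(-295) = 2*(-1/295) = -2/295 ≈ -0.0067797)
W(S) = 3*S
x = 2245/748 (x = 3 - 1/(-363 - 385) = 3 - 1/(-748) = 3 - 1*(-1/748) = 3 + 1/748 = 2245/748 ≈ 3.0013)
(E + x)*W(-2 + 12) = (-2/295 + 2245/748)*(3*(-2 + 12)) = 660779*(3*10)/220660 = (660779/220660)*30 = 1982337/22066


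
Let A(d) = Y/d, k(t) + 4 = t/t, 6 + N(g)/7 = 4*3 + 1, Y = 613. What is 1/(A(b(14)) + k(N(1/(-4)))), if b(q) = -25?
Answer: -25/688 ≈ -0.036337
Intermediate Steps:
N(g) = 49 (N(g) = -42 + 7*(4*3 + 1) = -42 + 7*(12 + 1) = -42 + 7*13 = -42 + 91 = 49)
k(t) = -3 (k(t) = -4 + t/t = -4 + 1 = -3)
A(d) = 613/d
1/(A(b(14)) + k(N(1/(-4)))) = 1/(613/(-25) - 3) = 1/(613*(-1/25) - 3) = 1/(-613/25 - 3) = 1/(-688/25) = -25/688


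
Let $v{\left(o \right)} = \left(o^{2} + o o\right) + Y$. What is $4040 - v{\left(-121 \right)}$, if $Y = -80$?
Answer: $-25162$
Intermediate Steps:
$v{\left(o \right)} = -80 + 2 o^{2}$ ($v{\left(o \right)} = \left(o^{2} + o o\right) - 80 = \left(o^{2} + o^{2}\right) - 80 = 2 o^{2} - 80 = -80 + 2 o^{2}$)
$4040 - v{\left(-121 \right)} = 4040 - \left(-80 + 2 \left(-121\right)^{2}\right) = 4040 - \left(-80 + 2 \cdot 14641\right) = 4040 - \left(-80 + 29282\right) = 4040 - 29202 = -25162$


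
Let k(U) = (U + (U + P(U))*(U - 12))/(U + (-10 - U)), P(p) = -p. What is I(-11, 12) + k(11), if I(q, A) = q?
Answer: -121/10 ≈ -12.100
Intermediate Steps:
k(U) = -U/10 (k(U) = (U + (U - U)*(U - 12))/(U + (-10 - U)) = (U + 0*(-12 + U))/(-10) = (U + 0)*(-⅒) = U*(-⅒) = -U/10)
I(-11, 12) + k(11) = -11 - ⅒*11 = -11 - 11/10 = -121/10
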